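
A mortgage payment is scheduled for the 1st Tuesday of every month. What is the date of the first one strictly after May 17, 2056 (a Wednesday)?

Jun 6, 2056

May 2056 starts on a Monday, so its 1st Tuesday is May 2, 2056 (1 day in).
That is not after May 17, 2056, so look at Jun 2056.
Jun 2056 starts on a Thursday, so its 1st Tuesday is Jun 6, 2056 (5 days in).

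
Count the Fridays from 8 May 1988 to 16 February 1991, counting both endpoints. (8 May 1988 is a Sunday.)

145

8 May 1988 is a Sunday; the first Friday on or after it is 13 May 1988 (5 days later).
From 13 May 1988 to 16 February 1991: 232 + 365 + 365 + 47 = 1009 days (rest of 1988, 1989, 1990, to 16 February 1991 in 1991).
1009 ÷ 7 = 144 full weeks with remainder 1, so 144 more Fridays after the first → 145.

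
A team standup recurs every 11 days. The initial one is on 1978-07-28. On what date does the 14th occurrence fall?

The 14th occurrence is 13 intervals after the first: 13 × 11 = 143 days after 1978-07-28.
July has 31 days — 3 days to the end of July leaves 140.
August has 31 days (109 left).
September has 30 days (79 left).
October has 31 days (48 left).
November has 30 days (18 left).
18 days into December → 1978-12-18.

1978-12-18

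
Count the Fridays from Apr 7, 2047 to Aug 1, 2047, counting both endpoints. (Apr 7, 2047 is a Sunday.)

16

Apr 7, 2047 is a Sunday; the first Friday on or after it is Apr 12, 2047 (5 days later).
From Apr 12, 2047 to Aug 1, 2047: 18 + 31 + 30 + 31 + 1 = 111 days (rest of Apr, May, Jun, Jul, Aug).
111 ÷ 7 = 15 full weeks with remainder 6, so 15 more Fridays after the first → 16.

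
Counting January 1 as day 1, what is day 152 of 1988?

Jan has 31 days (152 − 31 = 121 remain).
Feb has 29 days (121 − 29 = 92 remain).
Mar has 31 days (92 − 31 = 61 remain).
Apr has 30 days (61 − 30 = 31 remain).
31 into May → May 31.

May 31, 1988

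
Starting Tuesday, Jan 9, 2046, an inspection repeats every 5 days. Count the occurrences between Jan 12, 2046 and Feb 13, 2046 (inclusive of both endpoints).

7

Occurrences land 5·i days after Jan 9, 2046 for i = 0, 1, 2, …
Jan 12, 2046 is 3 days after the start; 3 ÷ 5 = 0 remainder 3; since the remainder is 3, round up to i = 1. First occurrence in the window: #2 on Jan 14, 2046 (1×5 = 5 days in).
Feb 13, 2046 is 35 days after the start; 35 ÷ 5 = 7 remainder 0. Last occurrence in the window: #8 on Feb 13, 2046.
Occurrences #2 through #8: 7 in total.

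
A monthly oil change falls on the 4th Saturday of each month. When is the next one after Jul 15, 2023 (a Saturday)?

Jul 2023 starts on a Saturday; its first Saturday is the 1st, so the 4th Saturday is the 22nd — Jul 22, 2023.
Jul 22, 2023 is after Jul 15, 2023, so that is the next one.

Jul 22, 2023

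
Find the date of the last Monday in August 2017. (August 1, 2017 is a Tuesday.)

28 August 2017

August 2017 begins on a Tuesday, so the first Monday is August 7 (6 days later).
August 2017 has 31 days. Adding weeks: 7, 14, 21, 28 — the last one ≤ 31 is the 28th.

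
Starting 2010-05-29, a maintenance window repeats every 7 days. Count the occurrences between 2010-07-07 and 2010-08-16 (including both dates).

Occurrences land 7·i days after 2010-05-29 for i = 0, 1, 2, …
2010-07-07 is 39 days after the start; 39 ÷ 7 = 5 remainder 4; since the remainder is 4, round up to i = 6. First occurrence in the window: #7 on 2010-07-10 (6×7 = 42 days in).
2010-08-16 is 79 days after the start; 79 ÷ 7 = 11 remainder 2. Last occurrence in the window: #12 on 2010-08-14.
Occurrences #7 through #12: 6 in total.

6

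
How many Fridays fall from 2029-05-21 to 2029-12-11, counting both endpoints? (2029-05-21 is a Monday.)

29

2029-05-21 is a Monday; the first Friday on or after it is 2029-05-25 (4 days later).
From 2029-05-25 to 2029-12-11: 6 + 30 + 31 + 31 + 30 + 31 + 30 + 11 = 200 days (rest of May, June, July, August, September, October, November, December).
200 ÷ 7 = 28 full weeks with remainder 4, so 28 more Fridays after the first → 29.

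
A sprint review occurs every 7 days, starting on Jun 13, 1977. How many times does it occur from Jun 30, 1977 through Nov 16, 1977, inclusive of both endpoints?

20

Occurrences land 7·i days after Jun 13, 1977 for i = 0, 1, 2, …
Jun 30, 1977 is 17 days after the start; 17 ÷ 7 = 2 remainder 3; since the remainder is 3, round up to i = 3. First occurrence in the window: #4 on Jul 4, 1977 (3×7 = 21 days in).
Nov 16, 1977 is 156 days after the start; 156 ÷ 7 = 22 remainder 2. Last occurrence in the window: #23 on Nov 14, 1977.
Occurrences #4 through #23: 20 in total.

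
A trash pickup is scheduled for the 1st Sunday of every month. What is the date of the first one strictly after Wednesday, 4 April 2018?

6 May 2018

April 2018 starts on a Sunday, so its 1st Sunday is 1 April 2018.
That is not after 4 April 2018, so look at May 2018.
May 2018 starts on a Tuesday, so its 1st Sunday is 6 May 2018 (5 days in).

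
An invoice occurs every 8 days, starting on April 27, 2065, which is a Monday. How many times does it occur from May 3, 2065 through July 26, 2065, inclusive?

Occurrences land 8·i days after April 27, 2065 for i = 0, 1, 2, …
May 3, 2065 is 6 days after the start; 6 ÷ 8 = 0 remainder 6; since the remainder is 6, round up to i = 1. First occurrence in the window: #2 on May 5, 2065 (1×8 = 8 days in).
July 26, 2065 is 90 days after the start; 90 ÷ 8 = 11 remainder 2. Last occurrence in the window: #12 on July 24, 2065.
Occurrences #2 through #12: 11 in total.

11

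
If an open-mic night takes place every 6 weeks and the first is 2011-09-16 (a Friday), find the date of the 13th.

2013-02-01

The 13th occurrence is 12 intervals after the first: 12 × 42 = 504 days after 2011-09-16.
September has 30 days — 14 days to the end of September leaves 490.
From end of September to end of 2011 is 92 days (398 left).
2012 has 366 days (32 left).
January has 31 days (1 left).
1 day into February → 2013-02-01.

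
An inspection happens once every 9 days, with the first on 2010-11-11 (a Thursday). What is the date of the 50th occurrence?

The 50th occurrence is 49 intervals after the first: 49 × 9 = 441 days after 2010-11-11.
November has 30 days — 19 days to the end of November leaves 422.
From end of November to end of 2010 is 31 days (391 left).
2011 has 365 days (26 left).
26 days into January → 2012-01-26.

2012-01-26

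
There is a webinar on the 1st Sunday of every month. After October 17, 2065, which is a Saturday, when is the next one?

October 2065 starts on a Thursday, so its 1st Sunday is October 4, 2065 (3 days in).
That is not after October 17, 2065, so look at November 2065.
November 2065 starts on a Sunday, so its 1st Sunday is November 1, 2065.

November 1, 2065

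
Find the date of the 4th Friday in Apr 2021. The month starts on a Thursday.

Apr 2021 begins on a Thursday, so the first Friday is Apr 2 (1 day later).
The 4th Friday is 3 weeks later: 2 + 21 = 23.

Apr 23, 2021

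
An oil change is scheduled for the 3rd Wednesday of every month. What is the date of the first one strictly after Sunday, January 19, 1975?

February 19, 1975

January 1975 starts on a Wednesday; its first Wednesday is the 1st, so the 3rd Wednesday is the 15th — January 15, 1975.
That is not after January 19, 1975, so look at February 1975.
February 1975 starts on a Saturday; its first Wednesday is the 5th, so the 3rd Wednesday is the 19th — February 19, 1975.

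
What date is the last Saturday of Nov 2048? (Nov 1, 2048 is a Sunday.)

Nov 2048 begins on a Sunday, so the first Saturday is Nov 7 (6 days later).
Nov 2048 has 30 days. Adding weeks: 7, 14, 21, 28 — the last one ≤ 30 is the 28th.

Nov 28, 2048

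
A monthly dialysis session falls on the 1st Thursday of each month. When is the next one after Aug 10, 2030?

Sep 5, 2030

Aug 2030 starts on a Thursday, so its 1st Thursday is Aug 1, 2030.
That is not after Aug 10, 2030, so look at Sep 2030.
Sep 2030 starts on a Sunday, so its 1st Thursday is Sep 5, 2030 (4 days in).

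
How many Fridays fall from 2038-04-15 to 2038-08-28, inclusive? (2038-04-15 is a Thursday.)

2038-04-15 is a Thursday; the first Friday on or after it is 2038-04-16 (1 day later).
From 2038-04-16 to 2038-08-28: 14 + 31 + 30 + 31 + 28 = 134 days (rest of April, May, June, July, August).
134 ÷ 7 = 19 full weeks with remainder 1, so 19 more Fridays after the first → 20.

20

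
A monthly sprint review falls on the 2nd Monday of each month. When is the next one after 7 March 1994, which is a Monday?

14 March 1994

March 1994 starts on a Tuesday; its first Monday is the 7th, so the 2nd Monday is the 14th — 14 March 1994.
14 March 1994 is after 7 March 1994, so that is the next one.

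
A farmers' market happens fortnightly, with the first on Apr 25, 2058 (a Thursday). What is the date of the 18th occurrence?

The 18th occurrence is 17 intervals after the first: 17 × 14 = 238 days after Apr 25, 2058.
Apr has 30 days — 5 days to the end of Apr leaves 233.
May has 31 days (202 left).
Jun has 30 days (172 left).
Jul has 31 days (141 left).
Aug has 31 days (110 left).
Sep has 30 days (80 left).
Oct has 31 days (49 left).
Nov has 30 days (19 left).
19 days into Dec → Dec 19, 2058.

Dec 19, 2058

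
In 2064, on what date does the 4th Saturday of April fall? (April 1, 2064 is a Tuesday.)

April 26, 2064

April 2064 begins on a Tuesday, so the first Saturday is April 5 (4 days later).
The 4th Saturday is 3 weeks later: 5 + 21 = 26.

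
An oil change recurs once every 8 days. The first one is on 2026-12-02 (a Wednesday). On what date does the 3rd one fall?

2026-12-18

The 3rd occurrence is 2 intervals after the first: 2 × 8 = 16 days after 2026-12-02.
16 days later is 2026-12-18.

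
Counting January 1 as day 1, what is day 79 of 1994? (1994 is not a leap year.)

Jan has 31 days (79 − 31 = 48 remain).
Feb has 28 days (48 − 28 = 20 remain).
20 into Mar → Mar 20.

Mar 20, 1994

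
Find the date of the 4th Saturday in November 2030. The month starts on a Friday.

November 23, 2030

November 2030 begins on a Friday, so the first Saturday is November 2 (1 day later).
The 4th Saturday is 3 weeks later: 2 + 21 = 23.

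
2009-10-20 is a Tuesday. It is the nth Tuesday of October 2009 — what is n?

3rd

Day 20 falls in week ⌈20/7⌉ of the month.
Days 1–7 hold the 1st Tuesday, 8–14 the 2nd, 15–21 the 3rd, 22–28 the 4th, 29–31 the 5th.
20 is in the range for the 3rd.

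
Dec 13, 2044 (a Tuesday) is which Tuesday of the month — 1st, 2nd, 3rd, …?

Day 13 falls in week ⌈13/7⌉ of the month.
Days 1–7 hold the 1st Tuesday, 8–14 the 2nd, 15–21 the 3rd, 22–28 the 4th, 29–31 the 5th.
13 is in the range for the 2nd.

2nd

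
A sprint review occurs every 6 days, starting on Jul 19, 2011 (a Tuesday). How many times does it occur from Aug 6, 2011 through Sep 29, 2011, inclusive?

10

Occurrences land 6·i days after Jul 19, 2011 for i = 0, 1, 2, …
Aug 6, 2011 is 18 days after the start; 18 ÷ 6 = 3 remainder 0. First occurrence in the window: #4 on Aug 6, 2011 (3×6 = 18 days in).
Sep 29, 2011 is 72 days after the start; 72 ÷ 6 = 12 remainder 0. Last occurrence in the window: #13 on Sep 29, 2011.
Occurrences #4 through #13: 10 in total.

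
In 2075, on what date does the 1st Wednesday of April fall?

April 3, 2075

April 2075 begins on a Monday, so the first Wednesday is April 3 (2 days later).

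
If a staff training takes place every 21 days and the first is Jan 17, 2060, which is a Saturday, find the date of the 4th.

Mar 20, 2060

The 4th occurrence is 3 intervals after the first: 3 × 21 = 63 days after Jan 17, 2060.
Jan has 31 days — 14 days to the end of Jan leaves 49.
Feb has 29 days (20 left).
20 days into Mar → Mar 20, 2060.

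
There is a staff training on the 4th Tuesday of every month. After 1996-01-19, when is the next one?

1996-01-23

January 1996 starts on a Monday; its first Tuesday is the 2nd, so the 4th Tuesday is the 23rd — 1996-01-23.
1996-01-23 is after 1996-01-19, so that is the next one.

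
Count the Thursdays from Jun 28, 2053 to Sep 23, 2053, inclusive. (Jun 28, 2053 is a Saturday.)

Jun 28, 2053 is a Saturday; the first Thursday on or after it is Jul 3, 2053 (5 days later).
From Jul 3, 2053 to Sep 23, 2053: 28 + 31 + 23 = 82 days (rest of Jul, Aug, Sep).
82 ÷ 7 = 11 full weeks with remainder 5, so 11 more Thursdays after the first → 12.

12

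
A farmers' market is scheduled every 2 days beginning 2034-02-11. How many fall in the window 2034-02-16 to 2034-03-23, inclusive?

Occurrences land 2·i days after 2034-02-11 for i = 0, 1, 2, …
2034-02-16 is 5 days after the start; 5 ÷ 2 = 2 remainder 1; since the remainder is 1, round up to i = 3. First occurrence in the window: #4 on 2034-02-17 (3×2 = 6 days in).
2034-03-23 is 40 days after the start; 40 ÷ 2 = 20 remainder 0. Last occurrence in the window: #21 on 2034-03-23.
Occurrences #4 through #21: 18 in total.

18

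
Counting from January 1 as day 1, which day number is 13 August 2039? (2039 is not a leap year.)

Days in months before August: 31 + 28 + 31 + 30 + 31 + 30 + 31 = 212.
Plus 13 days into August → day 225.

225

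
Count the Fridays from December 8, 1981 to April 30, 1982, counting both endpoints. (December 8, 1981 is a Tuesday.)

21

December 8, 1981 is a Tuesday; the first Friday on or after it is December 11, 1981 (3 days later).
From December 11, 1981 to April 30, 1982: 20 + 31 + 28 + 31 + 30 = 140 days (rest of December, January, February, March, April).
140 ÷ 7 = 20 full weeks with remainder 0, so 20 more Fridays after the first → 21.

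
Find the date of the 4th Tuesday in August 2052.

August 27, 2052

August 2052 begins on a Thursday, so the first Tuesday is August 6 (5 days later).
The 4th Tuesday is 3 weeks later: 6 + 21 = 27.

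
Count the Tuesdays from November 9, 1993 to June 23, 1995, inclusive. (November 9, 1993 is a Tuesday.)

85

November 9, 1993 is a Tuesday; the first Tuesday on or after it is November 9, 1993.
From November 9, 1993 to June 23, 1995: 52 + 365 + 174 = 591 days (rest of 1993, 1994, to June 23, 1995 in 1995).
591 ÷ 7 = 84 full weeks with remainder 3, so 84 more Tuesdays after the first → 85.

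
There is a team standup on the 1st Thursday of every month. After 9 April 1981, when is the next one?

7 May 1981

April 1981 starts on a Wednesday, so its 1st Thursday is 2 April 1981 (1 day in).
That is not after 9 April 1981, so look at May 1981.
May 1981 starts on a Friday, so its 1st Thursday is 7 May 1981 (6 days in).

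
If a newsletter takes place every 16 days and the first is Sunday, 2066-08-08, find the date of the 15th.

The 15th occurrence is 14 intervals after the first: 14 × 16 = 224 days after 2066-08-08.
August has 31 days — 23 days to the end of August leaves 201.
September has 30 days (171 left).
October has 31 days (140 left).
November has 30 days (110 left).
December has 31 days (79 left).
January has 31 days (48 left).
February has 28 days (20 left).
20 days into March → 2067-03-20.

2067-03-20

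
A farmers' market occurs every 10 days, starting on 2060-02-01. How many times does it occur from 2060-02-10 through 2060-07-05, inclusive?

15

Occurrences land 10·i days after 2060-02-01 for i = 0, 1, 2, …
2060-02-10 is 9 days after the start; 9 ÷ 10 = 0 remainder 9; since the remainder is 9, round up to i = 1. First occurrence in the window: #2 on 2060-02-11 (1×10 = 10 days in).
2060-07-05 is 155 days after the start; 155 ÷ 10 = 15 remainder 5. Last occurrence in the window: #16 on 2060-06-30.
Occurrences #2 through #16: 15 in total.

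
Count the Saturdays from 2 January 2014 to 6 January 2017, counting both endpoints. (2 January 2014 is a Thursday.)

157

2 January 2014 is a Thursday; the first Saturday on or after it is 4 January 2014 (2 days later).
From 4 January 2014 to 6 January 2017: 361 + 365 + 366 + 6 = 1098 days (rest of 2014, 2015, 2016, to 6 January 2017 in 2017).
1098 ÷ 7 = 156 full weeks with remainder 6, so 156 more Saturdays after the first → 157.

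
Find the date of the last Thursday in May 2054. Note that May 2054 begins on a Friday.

28 May 2054

May 2054 begins on a Friday, so the first Thursday is May 7 (6 days later).
May 2054 has 31 days. Adding weeks: 7, 14, 21, 28 — the last one ≤ 31 is the 28th.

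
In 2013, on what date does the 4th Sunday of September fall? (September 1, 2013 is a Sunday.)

September 22, 2013

September 2013 begins on a Sunday, so the first Sunday is September 1.
The 4th Sunday is 3 weeks later: 1 + 21 = 22.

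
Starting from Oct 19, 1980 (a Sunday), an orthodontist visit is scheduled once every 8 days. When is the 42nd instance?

Sep 12, 1981

The 42nd occurrence is 41 intervals after the first: 41 × 8 = 328 days after Oct 19, 1980.
Oct has 31 days — 12 days to the end of Oct leaves 316.
Nov has 30 days (286 left).
Dec has 31 days (255 left).
Jan has 31 days (224 left).
Feb has 28 days (196 left).
Mar has 31 days (165 left).
Apr has 30 days (135 left).
May has 31 days (104 left).
Jun has 30 days (74 left).
Jul has 31 days (43 left).
Aug has 31 days (12 left).
12 days into Sep → Sep 12, 1981.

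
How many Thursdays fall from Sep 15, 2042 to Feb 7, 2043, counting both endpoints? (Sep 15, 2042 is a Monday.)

21

Sep 15, 2042 is a Monday; the first Thursday on or after it is Sep 18, 2042 (3 days later).
From Sep 18, 2042 to Feb 7, 2043: 12 + 31 + 30 + 31 + 31 + 7 = 142 days (rest of Sep, Oct, Nov, Dec, Jan, Feb).
142 ÷ 7 = 20 full weeks with remainder 2, so 20 more Thursdays after the first → 21.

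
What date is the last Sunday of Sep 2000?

Sep 2000 begins on a Friday, so the first Sunday is Sep 3 (2 days later).
Sep 2000 has 30 days. Adding weeks: 3, 10, 17, 24 — the last one ≤ 30 is the 24th.

Sep 24, 2000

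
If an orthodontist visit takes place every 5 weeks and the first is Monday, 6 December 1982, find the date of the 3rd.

The 3rd occurrence is 2 intervals after the first: 2 × 35 = 70 days after 6 December 1982.
December has 31 days — 25 days to the end of December leaves 45.
January has 31 days (14 left).
14 days into February → 14 February 1983.

14 February 1983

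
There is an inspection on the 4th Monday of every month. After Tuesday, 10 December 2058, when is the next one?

23 December 2058

December 2058 starts on a Sunday; its first Monday is the 2nd, so the 4th Monday is the 23rd — 23 December 2058.
23 December 2058 is after 10 December 2058, so that is the next one.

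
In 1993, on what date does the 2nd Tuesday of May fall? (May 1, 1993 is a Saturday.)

May 1993 begins on a Saturday, so the first Tuesday is May 4 (3 days later).
The 2nd Tuesday is 1 weeks later: 4 + 7 = 11.

11 May 1993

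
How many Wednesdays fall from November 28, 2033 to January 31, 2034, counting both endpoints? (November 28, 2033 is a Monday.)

November 28, 2033 is a Monday; the first Wednesday on or after it is November 30, 2033 (2 days later).
From November 30, 2033 to January 31, 2034: 0 + 31 + 31 = 62 days (rest of November, December, January).
62 ÷ 7 = 8 full weeks with remainder 6, so 8 more Wednesdays after the first → 9.

9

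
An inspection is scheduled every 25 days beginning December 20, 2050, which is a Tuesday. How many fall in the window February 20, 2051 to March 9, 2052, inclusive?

15

Occurrences land 25·i days after December 20, 2050 for i = 0, 1, 2, …
February 20, 2051 is 62 days after the start; 62 ÷ 25 = 2 remainder 12; since the remainder is 12, round up to i = 3. First occurrence in the window: #4 on March 5, 2051 (3×25 = 75 days in).
March 9, 2052 is 445 days after the start; 445 ÷ 25 = 17 remainder 20. Last occurrence in the window: #18 on February 18, 2052.
Occurrences #4 through #18: 15 in total.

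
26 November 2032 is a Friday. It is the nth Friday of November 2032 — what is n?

4th

Day 26 falls in week ⌈26/7⌉ of the month.
Days 1–7 hold the 1st Friday, 8–14 the 2nd, 15–21 the 3rd, 22–28 the 4th, 29–31 the 5th.
26 is in the range for the 4th.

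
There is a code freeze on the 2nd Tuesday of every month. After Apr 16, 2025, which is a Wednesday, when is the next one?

May 13, 2025

Apr 2025 starts on a Tuesday; its first Tuesday is the 1st, so the 2nd Tuesday is the 8th — Apr 8, 2025.
That is not after Apr 16, 2025, so look at May 2025.
May 2025 starts on a Thursday; its first Tuesday is the 6th, so the 2nd Tuesday is the 13th — May 13, 2025.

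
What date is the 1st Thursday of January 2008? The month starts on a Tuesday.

January 2008 begins on a Tuesday, so the first Thursday is January 3 (2 days later).

3 January 2008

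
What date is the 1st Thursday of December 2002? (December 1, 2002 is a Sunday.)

2002-12-05

December 2002 begins on a Sunday, so the first Thursday is December 5 (4 days later).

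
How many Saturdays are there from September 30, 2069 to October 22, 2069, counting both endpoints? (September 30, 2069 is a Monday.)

September 30, 2069 is a Monday; the first Saturday on or after it is October 5, 2069 (5 days later).
From October 5, 2069 to October 22, 2069 is 22 − 5 = 17 days.
17 ÷ 7 = 2 full weeks with remainder 3, so 2 more Saturdays after the first → 3.

3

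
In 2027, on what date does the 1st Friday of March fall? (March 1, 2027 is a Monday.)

March 2027 begins on a Monday, so the first Friday is March 5 (4 days later).

March 5, 2027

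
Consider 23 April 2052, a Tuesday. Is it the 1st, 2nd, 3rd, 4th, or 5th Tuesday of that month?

4th

Day 23 falls in week ⌈23/7⌉ of the month.
Days 1–7 hold the 1st Tuesday, 8–14 the 2nd, 15–21 the 3rd, 22–28 the 4th, 29–31 the 5th.
23 is in the range for the 4th.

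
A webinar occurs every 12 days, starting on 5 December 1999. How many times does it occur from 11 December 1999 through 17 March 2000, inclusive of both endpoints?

Occurrences land 12·i days after 5 December 1999 for i = 0, 1, 2, …
11 December 1999 is 6 days after the start; 6 ÷ 12 = 0 remainder 6; since the remainder is 6, round up to i = 1. First occurrence in the window: #2 on 17 December 1999 (1×12 = 12 days in).
17 March 2000 is 103 days after the start; 103 ÷ 12 = 8 remainder 7. Last occurrence in the window: #9 on 10 March 2000.
Occurrences #2 through #9: 8 in total.

8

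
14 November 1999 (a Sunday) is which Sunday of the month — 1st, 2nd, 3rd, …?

Day 14 falls in week ⌈14/7⌉ of the month.
Days 1–7 hold the 1st Sunday, 8–14 the 2nd, 15–21 the 3rd, 22–28 the 4th, 29–31 the 5th.
14 is in the range for the 2nd.

2nd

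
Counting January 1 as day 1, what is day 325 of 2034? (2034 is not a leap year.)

January has 31 days (325 − 31 = 294 remain).
February has 28 days (294 − 28 = 266 remain).
March has 31 days (266 − 31 = 235 remain).
April has 30 days (235 − 30 = 205 remain).
May has 31 days (205 − 31 = 174 remain).
June has 30 days (174 − 30 = 144 remain).
July has 31 days (144 − 31 = 113 remain).
August has 31 days (113 − 31 = 82 remain).
September has 30 days (82 − 30 = 52 remain).
October has 31 days (52 − 31 = 21 remain).
21 into November → November 21.

2034-11-21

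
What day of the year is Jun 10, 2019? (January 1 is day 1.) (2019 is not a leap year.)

161

Days in months before Jun: 31 + 28 + 31 + 30 + 31 = 151.
Plus 10 days into Jun → day 161.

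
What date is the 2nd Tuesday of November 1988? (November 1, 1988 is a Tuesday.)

November 8, 1988

November 1988 begins on a Tuesday, so the first Tuesday is November 1.
The 2nd Tuesday is 1 weeks later: 1 + 7 = 8.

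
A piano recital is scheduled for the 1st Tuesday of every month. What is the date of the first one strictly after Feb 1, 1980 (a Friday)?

Feb 1980 starts on a Friday, so its 1st Tuesday is Feb 5, 1980 (4 days in).
Feb 5, 1980 is after Feb 1, 1980, so that is the next one.

Feb 5, 1980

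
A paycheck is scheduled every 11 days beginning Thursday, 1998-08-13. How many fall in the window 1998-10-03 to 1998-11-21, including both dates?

Occurrences land 11·i days after 1998-08-13 for i = 0, 1, 2, …
1998-10-03 is 51 days after the start; 51 ÷ 11 = 4 remainder 7; since the remainder is 7, round up to i = 5. First occurrence in the window: #6 on 1998-10-07 (5×11 = 55 days in).
1998-11-21 is 100 days after the start; 100 ÷ 11 = 9 remainder 1. Last occurrence in the window: #10 on 1998-11-20.
Occurrences #6 through #10: 5 in total.

5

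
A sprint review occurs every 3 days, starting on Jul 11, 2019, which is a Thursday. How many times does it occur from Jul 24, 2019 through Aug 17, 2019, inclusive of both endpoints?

8

Occurrences land 3·i days after Jul 11, 2019 for i = 0, 1, 2, …
Jul 24, 2019 is 13 days after the start; 13 ÷ 3 = 4 remainder 1; since the remainder is 1, round up to i = 5. First occurrence in the window: #6 on Jul 26, 2019 (5×3 = 15 days in).
Aug 17, 2019 is 37 days after the start; 37 ÷ 3 = 12 remainder 1. Last occurrence in the window: #13 on Aug 16, 2019.
Occurrences #6 through #13: 8 in total.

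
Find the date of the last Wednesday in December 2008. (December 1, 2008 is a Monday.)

December 2008 begins on a Monday, so the first Wednesday is December 3 (2 days later).
December 2008 has 31 days. Adding weeks: 3, 10, 17, 24, 31 — the last one ≤ 31 is the 31st.

31 December 2008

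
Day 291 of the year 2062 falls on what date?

2062-10-18

January has 31 days (291 − 31 = 260 remain).
February has 28 days (260 − 28 = 232 remain).
March has 31 days (232 − 31 = 201 remain).
April has 30 days (201 − 30 = 171 remain).
May has 31 days (171 − 31 = 140 remain).
June has 30 days (140 − 30 = 110 remain).
July has 31 days (110 − 31 = 79 remain).
August has 31 days (79 − 31 = 48 remain).
September has 30 days (48 − 30 = 18 remain).
18 into October → October 18.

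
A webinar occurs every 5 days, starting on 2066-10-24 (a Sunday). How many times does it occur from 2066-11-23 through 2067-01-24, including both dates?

Occurrences land 5·i days after 2066-10-24 for i = 0, 1, 2, …
2066-11-23 is 30 days after the start; 30 ÷ 5 = 6 remainder 0. First occurrence in the window: #7 on 2066-11-23 (6×5 = 30 days in).
2067-01-24 is 92 days after the start; 92 ÷ 5 = 18 remainder 2. Last occurrence in the window: #19 on 2067-01-22.
Occurrences #7 through #19: 13 in total.

13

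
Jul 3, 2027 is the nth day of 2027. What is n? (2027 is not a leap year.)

Days in months before Jul: 31 + 28 + 31 + 30 + 31 + 30 = 181.
Plus 3 days into Jul → day 184.

184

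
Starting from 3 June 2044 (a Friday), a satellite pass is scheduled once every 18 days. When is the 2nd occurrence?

The 2nd occurrence is 1 interval after the first: 1 × 18 = 18 days after 3 June 2044.
18 days later is 21 June 2044.

21 June 2044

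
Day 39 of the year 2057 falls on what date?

2057-02-08

January has 31 days (39 − 31 = 8 remain).
8 into February → February 8.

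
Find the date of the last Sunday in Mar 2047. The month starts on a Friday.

Mar 2047 begins on a Friday, so the first Sunday is Mar 3 (2 days later).
Mar 2047 has 31 days. Adding weeks: 3, 10, 17, 24, 31 — the last one ≤ 31 is the 31st.

Mar 31, 2047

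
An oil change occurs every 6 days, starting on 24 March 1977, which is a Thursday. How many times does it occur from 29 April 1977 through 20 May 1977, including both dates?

4

Occurrences land 6·i days after 24 March 1977 for i = 0, 1, 2, …
29 April 1977 is 36 days after the start; 36 ÷ 6 = 6 remainder 0. First occurrence in the window: #7 on 29 April 1977 (6×6 = 36 days in).
20 May 1977 is 57 days after the start; 57 ÷ 6 = 9 remainder 3. Last occurrence in the window: #10 on 17 May 1977.
Occurrences #7 through #10: 4 in total.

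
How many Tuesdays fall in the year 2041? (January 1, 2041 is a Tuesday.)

January 1, 2041 is a Tuesday; the first Tuesday on or after it is January 1, 2041.
From January 1, 2041 to December 31, 2041: 30 + 28 + 31 + 30 + 31 + 30 + 31 + 31 + 30 + 31 + 30 + 31 = 364 days (rest of January, February, March, April, May, June, July, August, September, October, November, December).
364 ÷ 7 = 52 full weeks with remainder 0, so 52 more Tuesdays after the first → 53.

53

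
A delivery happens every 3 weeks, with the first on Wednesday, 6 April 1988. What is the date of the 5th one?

29 June 1988

The 5th occurrence is 4 intervals after the first: 4 × 21 = 84 days after 6 April 1988.
April has 30 days — 24 days to the end of April leaves 60.
May has 31 days (29 left).
29 days into June → 29 June 1988.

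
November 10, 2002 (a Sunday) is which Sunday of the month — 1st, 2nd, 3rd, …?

2nd

Day 10 falls in week ⌈10/7⌉ of the month.
Days 1–7 hold the 1st Sunday, 8–14 the 2nd, 15–21 the 3rd, 22–28 the 4th, 29–31 the 5th.
10 is in the range for the 2nd.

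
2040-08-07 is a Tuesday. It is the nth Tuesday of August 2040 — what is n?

Day 7 falls in week ⌈7/7⌉ of the month.
Days 1–7 hold the 1st Tuesday, 8–14 the 2nd, 15–21 the 3rd, 22–28 the 4th, 29–31 the 5th.
7 is in the range for the 1st.

1st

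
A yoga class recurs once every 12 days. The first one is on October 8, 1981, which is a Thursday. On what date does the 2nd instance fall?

October 20, 1981

The 2nd occurrence is 1 interval after the first: 1 × 12 = 12 days after October 8, 1981.
12 days later is October 20, 1981.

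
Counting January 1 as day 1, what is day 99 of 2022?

Jan has 31 days (99 − 31 = 68 remain).
Feb has 28 days (68 − 28 = 40 remain).
Mar has 31 days (40 − 31 = 9 remain).
9 into Apr → Apr 9.

Apr 9, 2022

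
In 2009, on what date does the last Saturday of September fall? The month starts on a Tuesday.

September 26, 2009

September 2009 begins on a Tuesday, so the first Saturday is September 5 (4 days later).
September 2009 has 30 days. Adding weeks: 5, 12, 19, 26 — the last one ≤ 30 is the 26th.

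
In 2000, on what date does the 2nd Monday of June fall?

2000-06-12

June 2000 begins on a Thursday, so the first Monday is June 5 (4 days later).
The 2nd Monday is 1 weeks later: 5 + 7 = 12.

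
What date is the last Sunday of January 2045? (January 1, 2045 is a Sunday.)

29 January 2045

January 2045 begins on a Sunday, so the first Sunday is January 1.
January 2045 has 31 days. Adding weeks: 1, 8, 15, 22, 29 — the last one ≤ 31 is the 29th.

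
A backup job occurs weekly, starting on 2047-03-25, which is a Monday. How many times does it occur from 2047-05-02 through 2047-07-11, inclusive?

Occurrences land 7·i days after 2047-03-25 for i = 0, 1, 2, …
2047-05-02 is 38 days after the start; 38 ÷ 7 = 5 remainder 3; since the remainder is 3, round up to i = 6. First occurrence in the window: #7 on 2047-05-06 (6×7 = 42 days in).
2047-07-11 is 108 days after the start; 108 ÷ 7 = 15 remainder 3. Last occurrence in the window: #16 on 2047-07-08.
Occurrences #7 through #16: 10 in total.

10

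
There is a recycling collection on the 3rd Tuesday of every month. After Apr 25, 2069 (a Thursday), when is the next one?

Apr 2069 starts on a Monday; its first Tuesday is the 2nd, so the 3rd Tuesday is the 16th — Apr 16, 2069.
That is not after Apr 25, 2069, so look at May 2069.
May 2069 starts on a Wednesday; its first Tuesday is the 7th, so the 3rd Tuesday is the 21st — May 21, 2069.

May 21, 2069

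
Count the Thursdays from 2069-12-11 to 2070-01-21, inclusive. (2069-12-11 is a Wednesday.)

2069-12-11 is a Wednesday; the first Thursday on or after it is 2069-12-12 (1 day later).
From 2069-12-12 to 2070-01-21: 19 + 21 = 40 days (rest of December, January).
40 ÷ 7 = 5 full weeks with remainder 5, so 5 more Thursdays after the first → 6.

6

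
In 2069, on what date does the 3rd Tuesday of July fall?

The first Tuesday of July 2069 is July 2.
The 3rd Tuesday is 2 weeks later: 2 + 14 = 16.

16 July 2069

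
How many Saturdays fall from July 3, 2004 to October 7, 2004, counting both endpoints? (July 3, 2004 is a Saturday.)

July 3, 2004 is a Saturday; the first Saturday on or after it is July 3, 2004.
From July 3, 2004 to October 7, 2004: 28 + 31 + 30 + 7 = 96 days (rest of July, August, September, October).
96 ÷ 7 = 13 full weeks with remainder 5, so 13 more Saturdays after the first → 14.

14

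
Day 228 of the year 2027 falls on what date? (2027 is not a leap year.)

16 August 2027

January has 31 days (228 − 31 = 197 remain).
February has 28 days (197 − 28 = 169 remain).
March has 31 days (169 − 31 = 138 remain).
April has 30 days (138 − 30 = 108 remain).
May has 31 days (108 − 31 = 77 remain).
June has 30 days (77 − 30 = 47 remain).
July has 31 days (47 − 31 = 16 remain).
16 into August → August 16.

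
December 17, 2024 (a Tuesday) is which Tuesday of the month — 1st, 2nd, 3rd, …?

Day 17 falls in week ⌈17/7⌉ of the month.
Days 1–7 hold the 1st Tuesday, 8–14 the 2nd, 15–21 the 3rd, 22–28 the 4th, 29–31 the 5th.
17 is in the range for the 3rd.

3rd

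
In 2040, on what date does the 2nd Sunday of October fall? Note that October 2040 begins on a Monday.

October 2040 begins on a Monday, so the first Sunday is October 7 (6 days later).
The 2nd Sunday is 1 weeks later: 7 + 7 = 14.

2040-10-14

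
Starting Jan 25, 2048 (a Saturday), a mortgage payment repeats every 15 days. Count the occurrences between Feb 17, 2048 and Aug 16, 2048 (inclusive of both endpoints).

12

Occurrences land 15·i days after Jan 25, 2048 for i = 0, 1, 2, …
Feb 17, 2048 is 23 days after the start; 23 ÷ 15 = 1 remainder 8; since the remainder is 8, round up to i = 2. First occurrence in the window: #3 on Feb 24, 2048 (2×15 = 30 days in).
Aug 16, 2048 is 204 days after the start; 204 ÷ 15 = 13 remainder 9. Last occurrence in the window: #14 on Aug 7, 2048.
Occurrences #3 through #14: 12 in total.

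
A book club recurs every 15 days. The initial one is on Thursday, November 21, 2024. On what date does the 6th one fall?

February 4, 2025

The 6th occurrence is 5 intervals after the first: 5 × 15 = 75 days after November 21, 2024.
November has 30 days — 9 days to the end of November leaves 66.
December has 31 days (35 left).
January has 31 days (4 left).
4 days into February → February 4, 2025.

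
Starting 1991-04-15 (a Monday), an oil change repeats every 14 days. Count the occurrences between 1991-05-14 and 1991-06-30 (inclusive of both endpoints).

Occurrences land 14·i days after 1991-04-15 for i = 0, 1, 2, …
1991-05-14 is 29 days after the start; 29 ÷ 14 = 2 remainder 1; since the remainder is 1, round up to i = 3. First occurrence in the window: #4 on 1991-05-27 (3×14 = 42 days in).
1991-06-30 is 76 days after the start; 76 ÷ 14 = 5 remainder 6. Last occurrence in the window: #6 on 1991-06-24.
Occurrences #4 through #6: 3 in total.

3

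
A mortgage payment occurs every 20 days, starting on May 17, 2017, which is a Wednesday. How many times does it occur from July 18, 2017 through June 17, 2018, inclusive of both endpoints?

16

Occurrences land 20·i days after May 17, 2017 for i = 0, 1, 2, …
July 18, 2017 is 62 days after the start; 62 ÷ 20 = 3 remainder 2; since the remainder is 2, round up to i = 4. First occurrence in the window: #5 on August 5, 2017 (4×20 = 80 days in).
June 17, 2018 is 396 days after the start; 396 ÷ 20 = 19 remainder 16. Last occurrence in the window: #20 on June 1, 2018.
Occurrences #5 through #20: 16 in total.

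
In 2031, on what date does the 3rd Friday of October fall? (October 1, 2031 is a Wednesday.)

October 2031 begins on a Wednesday, so the first Friday is October 3 (2 days later).
The 3rd Friday is 2 weeks later: 3 + 14 = 17.

2031-10-17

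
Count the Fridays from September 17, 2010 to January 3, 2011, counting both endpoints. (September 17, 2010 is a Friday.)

September 17, 2010 is a Friday; the first Friday on or after it is September 17, 2010.
From September 17, 2010 to January 3, 2011: 13 + 31 + 30 + 31 + 3 = 108 days (rest of September, October, November, December, January).
108 ÷ 7 = 15 full weeks with remainder 3, so 15 more Fridays after the first → 16.

16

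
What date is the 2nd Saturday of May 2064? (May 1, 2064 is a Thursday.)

May 10, 2064

May 2064 begins on a Thursday, so the first Saturday is May 3 (2 days later).
The 2nd Saturday is 1 weeks later: 3 + 7 = 10.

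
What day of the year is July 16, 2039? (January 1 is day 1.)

Days in months before July: 31 + 28 + 31 + 30 + 31 + 30 = 181.
Plus 16 days into July → day 197.

197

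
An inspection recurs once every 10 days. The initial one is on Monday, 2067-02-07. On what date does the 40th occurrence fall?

2068-03-03

The 40th occurrence is 39 intervals after the first: 39 × 10 = 390 days after 2067-02-07.
February has 28 days — 21 days to the end of February leaves 369.
March has 31 days (338 left).
April has 30 days (308 left).
May has 31 days (277 left).
June has 30 days (247 left).
July has 31 days (216 left).
August has 31 days (185 left).
September has 30 days (155 left).
October has 31 days (124 left).
November has 30 days (94 left).
December has 31 days (63 left).
January has 31 days (32 left).
February has 29 days (3 left).
3 days into March → 2068-03-03.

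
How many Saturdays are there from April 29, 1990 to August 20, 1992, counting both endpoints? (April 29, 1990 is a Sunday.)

April 29, 1990 is a Sunday; the first Saturday on or after it is May 5, 1990 (6 days later).
From May 5, 1990 to August 20, 1992: 240 + 365 + 233 = 838 days (rest of 1990, 1991, to August 20, 1992 in 1992).
838 ÷ 7 = 119 full weeks with remainder 5, so 119 more Saturdays after the first → 120.

120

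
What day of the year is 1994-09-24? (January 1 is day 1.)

267

Days in months before September: 31 + 28 + 31 + 30 + 31 + 30 + 31 + 31 = 243.
Plus 24 days into September → day 267.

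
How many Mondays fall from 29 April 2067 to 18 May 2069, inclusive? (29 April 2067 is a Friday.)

29 April 2067 is a Friday; the first Monday on or after it is 2 May 2067 (3 days later).
From 2 May 2067 to 18 May 2069: 243 + 366 + 138 = 747 days (rest of 2067, 2068, to 18 May 2069 in 2069).
747 ÷ 7 = 106 full weeks with remainder 5, so 106 more Mondays after the first → 107.

107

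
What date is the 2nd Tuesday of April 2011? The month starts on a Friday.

12 April 2011

April 2011 begins on a Friday, so the first Tuesday is April 5 (4 days later).
The 2nd Tuesday is 1 weeks later: 5 + 7 = 12.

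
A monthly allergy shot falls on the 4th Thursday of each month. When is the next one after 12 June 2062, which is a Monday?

June 2062 starts on a Thursday; its first Thursday is the 1st, so the 4th Thursday is the 22nd — 22 June 2062.
22 June 2062 is after 12 June 2062, so that is the next one.

22 June 2062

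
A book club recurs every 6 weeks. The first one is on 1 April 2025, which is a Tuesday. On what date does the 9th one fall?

The 9th occurrence is 8 intervals after the first: 8 × 42 = 336 days after 1 April 2025.
April has 30 days — 29 days to the end of April leaves 307.
May has 31 days (276 left).
June has 30 days (246 left).
July has 31 days (215 left).
August has 31 days (184 left).
September has 30 days (154 left).
October has 31 days (123 left).
November has 30 days (93 left).
December has 31 days (62 left).
January has 31 days (31 left).
February has 28 days (3 left).
3 days into March → 3 March 2026.

3 March 2026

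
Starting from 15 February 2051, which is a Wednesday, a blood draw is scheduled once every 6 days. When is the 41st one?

The 41st occurrence is 40 intervals after the first: 40 × 6 = 240 days after 15 February 2051.
February has 28 days — 13 days to the end of February leaves 227.
March has 31 days (196 left).
April has 30 days (166 left).
May has 31 days (135 left).
June has 30 days (105 left).
July has 31 days (74 left).
August has 31 days (43 left).
September has 30 days (13 left).
13 days into October → 13 October 2051.

13 October 2051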